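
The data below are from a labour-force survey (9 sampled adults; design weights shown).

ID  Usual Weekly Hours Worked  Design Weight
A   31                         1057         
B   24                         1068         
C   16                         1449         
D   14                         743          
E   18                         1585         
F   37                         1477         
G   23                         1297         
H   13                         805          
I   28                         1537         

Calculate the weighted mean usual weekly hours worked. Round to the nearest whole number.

23

Weighted sum = 31×1057 + 24×1068 + 16×1449 + 14×743 + 18×1585 + 37×1477 + 23×1297 + 13×805 + 28×1537
  = 32767 + 25632 + 23184 + 10402 + 28530 + 54649 + 29831 + 10465 + 43036 = 258496
Sum of weights = 1057 + 1068 + 1449 + 743 + 1585 + 1477 + 1297 + 805 + 1537 = 11018
Weighted mean = 258496 / 11018 = 23.461245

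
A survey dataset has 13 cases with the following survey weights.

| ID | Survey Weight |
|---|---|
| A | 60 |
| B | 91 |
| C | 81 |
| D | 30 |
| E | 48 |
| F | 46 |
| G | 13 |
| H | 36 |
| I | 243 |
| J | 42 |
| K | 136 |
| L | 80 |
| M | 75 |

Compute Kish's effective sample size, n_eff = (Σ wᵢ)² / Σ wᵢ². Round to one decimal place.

8.3

Σ wᵢ = 981
Σ wᵢ² = 116561
n_eff = 981² / 116561 = 962361 / 116561 = 8.2562864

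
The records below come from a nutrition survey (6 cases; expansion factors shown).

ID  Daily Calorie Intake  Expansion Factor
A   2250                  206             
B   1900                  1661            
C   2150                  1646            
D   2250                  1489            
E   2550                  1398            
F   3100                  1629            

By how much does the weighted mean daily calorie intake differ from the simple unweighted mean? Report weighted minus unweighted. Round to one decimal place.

Unweighted sum = 2250 + 1900 + 2150 + 2250 + 2550 + 3100 = 14200
Unweighted mean = 14200 / 6 = 2366.6667
Weighted sum = 2250×206 + 1900×1661 + 2150×1646 + 2250×1489 + 2550×1398 + 3100×1629
  = 463500 + 3155900 + 3538900 + 3350250 + 3564900 + 5049900 = 19123350
Sum of weights = 206 + 1661 + 1646 + 1489 + 1398 + 1629 = 8029
Weighted mean = 19123350 / 8029 = 2381.7848
Difference (weighted minus unweighted) = 15.118114

15.1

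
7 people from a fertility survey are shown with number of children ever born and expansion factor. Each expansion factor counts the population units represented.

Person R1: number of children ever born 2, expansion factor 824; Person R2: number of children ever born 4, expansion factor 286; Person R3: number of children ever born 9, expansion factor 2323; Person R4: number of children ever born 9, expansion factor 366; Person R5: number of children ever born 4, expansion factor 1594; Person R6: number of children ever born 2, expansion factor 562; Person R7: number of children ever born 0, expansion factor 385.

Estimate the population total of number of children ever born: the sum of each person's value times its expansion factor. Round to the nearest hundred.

34500

Weighted total = 34493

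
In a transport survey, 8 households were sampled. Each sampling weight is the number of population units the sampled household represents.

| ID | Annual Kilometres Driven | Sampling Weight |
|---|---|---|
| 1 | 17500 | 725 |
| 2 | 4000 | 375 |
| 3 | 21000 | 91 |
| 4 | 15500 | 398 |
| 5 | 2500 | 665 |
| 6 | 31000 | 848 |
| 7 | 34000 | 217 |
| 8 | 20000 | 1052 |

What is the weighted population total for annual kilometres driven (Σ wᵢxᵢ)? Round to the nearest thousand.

78636000

Weighted total = 17500×725 + 4000×375 + 21000×91 + 15500×398 + 2500×665 + 31000×848 + 34000×217 + 20000×1052
  = 78636000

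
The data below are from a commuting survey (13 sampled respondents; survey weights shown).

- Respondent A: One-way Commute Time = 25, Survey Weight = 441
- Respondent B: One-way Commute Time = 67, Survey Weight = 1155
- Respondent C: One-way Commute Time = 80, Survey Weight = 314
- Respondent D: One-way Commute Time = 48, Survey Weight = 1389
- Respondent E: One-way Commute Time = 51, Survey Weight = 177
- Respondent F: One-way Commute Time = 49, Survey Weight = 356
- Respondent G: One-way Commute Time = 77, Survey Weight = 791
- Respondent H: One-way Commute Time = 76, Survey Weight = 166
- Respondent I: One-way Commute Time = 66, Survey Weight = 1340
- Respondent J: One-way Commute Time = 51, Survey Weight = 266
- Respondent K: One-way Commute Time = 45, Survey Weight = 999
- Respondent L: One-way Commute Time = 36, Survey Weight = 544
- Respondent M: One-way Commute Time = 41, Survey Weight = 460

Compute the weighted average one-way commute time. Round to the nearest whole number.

55

Weighted sum = 465601
Sum of weights = 8398
Weighted mean = 465601 / 8398 = 55.441891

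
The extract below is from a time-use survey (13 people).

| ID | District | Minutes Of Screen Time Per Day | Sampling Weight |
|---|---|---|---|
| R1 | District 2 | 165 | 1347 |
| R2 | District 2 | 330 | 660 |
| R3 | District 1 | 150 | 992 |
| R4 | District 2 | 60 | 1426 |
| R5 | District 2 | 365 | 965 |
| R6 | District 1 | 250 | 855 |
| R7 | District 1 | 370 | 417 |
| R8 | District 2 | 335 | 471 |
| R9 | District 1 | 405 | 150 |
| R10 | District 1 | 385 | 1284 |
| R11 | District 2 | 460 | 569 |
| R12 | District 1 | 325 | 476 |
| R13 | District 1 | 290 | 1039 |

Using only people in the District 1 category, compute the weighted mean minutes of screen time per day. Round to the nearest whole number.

293

District 1 rows: R3, R6, R7, R9, R10, R12, R13
Weighted sum = 150×992 + 250×855 + 370×417 + 405×150 + 385×1284 + 325×476 + 290×1039
  = 148800 + 213750 + 154290 + 60750 + 494340 + 154700 + 301310 = 1527940
Sum of weights = 992 + 855 + 417 + 150 + 1284 + 476 + 1039 = 5213
Weighted mean = 1527940 / 5213 = 293.10186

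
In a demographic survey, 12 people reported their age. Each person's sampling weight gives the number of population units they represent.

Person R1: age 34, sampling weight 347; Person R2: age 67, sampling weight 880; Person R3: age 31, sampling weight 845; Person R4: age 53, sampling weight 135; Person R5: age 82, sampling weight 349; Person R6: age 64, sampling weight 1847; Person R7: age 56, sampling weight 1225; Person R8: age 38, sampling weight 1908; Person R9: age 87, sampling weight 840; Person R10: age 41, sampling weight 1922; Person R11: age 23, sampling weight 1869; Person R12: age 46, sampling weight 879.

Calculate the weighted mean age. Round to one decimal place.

Weighted sum = 34×347 + 67×880 + 31×845 + 53×135 + 82×349 + 64×1847 + 56×1225 + 38×1908 + 87×840 + 41×1922 + 23×1869 + 46×879
  = 627341
Sum of weights = 347 + 880 + 845 + 135 + 349 + 1847 + 1225 + 1908 + 840 + 1922 + 1869 + 879 = 13046
Weighted mean = 627341 / 13046 = 48.086847

48.1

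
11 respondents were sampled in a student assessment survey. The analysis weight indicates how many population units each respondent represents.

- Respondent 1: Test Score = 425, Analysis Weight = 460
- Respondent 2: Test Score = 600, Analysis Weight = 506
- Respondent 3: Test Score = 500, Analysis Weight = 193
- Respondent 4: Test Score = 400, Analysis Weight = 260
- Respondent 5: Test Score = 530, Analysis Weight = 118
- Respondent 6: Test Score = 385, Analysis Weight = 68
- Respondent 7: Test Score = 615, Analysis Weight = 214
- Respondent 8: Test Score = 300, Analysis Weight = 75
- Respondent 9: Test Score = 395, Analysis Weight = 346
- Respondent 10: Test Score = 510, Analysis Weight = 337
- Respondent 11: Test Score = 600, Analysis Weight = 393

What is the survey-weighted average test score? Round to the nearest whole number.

Weighted sum = 425×460 + 600×506 + 500×193 + 400×260 + 530×118 + 385×68 + 615×214 + 300×75 + 395×346 + 510×337 + 600×393
  = 195500 + 303600 + 96500 + 104000 + 62540 + 26180 + 131610 + 22500 + 136670 + 171870 + 235800 = 1486770
Sum of weights = 460 + 506 + 193 + 260 + 118 + 68 + 214 + 75 + 346 + 337 + 393 = 2970
Weighted mean = 1486770 / 2970 = 500.59596

501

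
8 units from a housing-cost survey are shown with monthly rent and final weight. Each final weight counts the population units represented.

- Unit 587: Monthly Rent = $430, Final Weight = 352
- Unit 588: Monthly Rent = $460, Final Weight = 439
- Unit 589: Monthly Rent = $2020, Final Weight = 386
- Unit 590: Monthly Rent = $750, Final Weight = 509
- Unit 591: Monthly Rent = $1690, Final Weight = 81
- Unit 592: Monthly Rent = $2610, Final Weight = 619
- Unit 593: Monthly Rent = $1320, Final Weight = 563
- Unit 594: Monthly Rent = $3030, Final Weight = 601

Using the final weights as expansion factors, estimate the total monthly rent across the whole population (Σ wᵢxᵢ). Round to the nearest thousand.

5831000

Weighted total = 430×352 + 460×439 + 2020×386 + 750×509 + 1690×81 + 2610×619 + 1320×563 + 3030×601
  = 5831440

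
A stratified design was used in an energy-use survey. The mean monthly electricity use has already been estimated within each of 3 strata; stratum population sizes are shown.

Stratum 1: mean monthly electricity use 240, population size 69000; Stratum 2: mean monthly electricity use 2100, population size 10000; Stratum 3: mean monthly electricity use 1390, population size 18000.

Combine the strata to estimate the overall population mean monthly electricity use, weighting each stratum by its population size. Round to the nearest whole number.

Σ Nₕ·x̄ₕ = 240×69000 + 2100×10000 + 1390×18000
  = 16560000 + 21000000 + 25020000 = 62580000
Σ Nₕ = 69000 + 10000 + 18000 = 97000
Overall mean = 62580000 / 97000 = 645.15464

645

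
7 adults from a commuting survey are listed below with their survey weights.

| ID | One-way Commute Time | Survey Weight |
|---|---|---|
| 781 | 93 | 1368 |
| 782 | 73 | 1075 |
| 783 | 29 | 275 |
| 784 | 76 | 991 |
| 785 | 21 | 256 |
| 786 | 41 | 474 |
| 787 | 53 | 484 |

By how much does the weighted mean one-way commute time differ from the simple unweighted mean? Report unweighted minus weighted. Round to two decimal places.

Unweighted sum = 93 + 73 + 29 + 76 + 21 + 41 + 53 = 386
Unweighted mean = 386 / 7 = 55.142857
Weighted sum = 93×1368 + 73×1075 + 29×275 + 76×991 + 21×256 + 41×474 + 53×484
  = 127224 + 78475 + 7975 + 75316 + 5376 + 19434 + 25652 = 339452
Sum of weights = 4923
Weighted mean = 339452 / 4923 = 68.952265
Difference (unweighted minus weighted) = -13.809408

-13.81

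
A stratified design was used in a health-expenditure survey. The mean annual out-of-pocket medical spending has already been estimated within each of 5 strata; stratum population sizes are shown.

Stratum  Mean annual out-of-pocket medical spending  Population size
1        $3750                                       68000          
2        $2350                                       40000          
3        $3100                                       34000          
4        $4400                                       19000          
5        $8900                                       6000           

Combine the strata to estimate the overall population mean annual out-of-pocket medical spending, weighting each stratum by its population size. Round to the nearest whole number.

Σ Nₕ·x̄ₕ = 591400000
Σ Nₕ = 68000 + 40000 + 34000 + 19000 + 6000 = 167000
Overall mean = 591400000 / 167000 = 3541.3174

3541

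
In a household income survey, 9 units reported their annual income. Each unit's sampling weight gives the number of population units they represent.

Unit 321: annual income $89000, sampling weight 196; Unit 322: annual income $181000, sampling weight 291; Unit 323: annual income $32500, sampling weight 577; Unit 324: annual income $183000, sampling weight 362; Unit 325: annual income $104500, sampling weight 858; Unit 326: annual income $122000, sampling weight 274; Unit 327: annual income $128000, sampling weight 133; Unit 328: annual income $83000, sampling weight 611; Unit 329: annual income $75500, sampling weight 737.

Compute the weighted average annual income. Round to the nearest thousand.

99000

Weighted sum = 89000×196 + 181000×291 + 32500×577 + 183000×362 + 104500×858 + 122000×274 + 128000×133 + 83000×611 + 75500×737
  = 401583000
Sum of weights = 4039
Weighted mean = 401583000 / 4039 = 99426.343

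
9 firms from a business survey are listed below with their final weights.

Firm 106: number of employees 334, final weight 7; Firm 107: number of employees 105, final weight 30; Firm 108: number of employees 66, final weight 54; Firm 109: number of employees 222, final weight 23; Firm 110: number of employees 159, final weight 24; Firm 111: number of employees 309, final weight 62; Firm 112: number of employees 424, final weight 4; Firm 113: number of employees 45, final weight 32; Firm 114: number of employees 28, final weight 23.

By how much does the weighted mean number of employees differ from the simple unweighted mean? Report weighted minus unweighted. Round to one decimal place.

-30.0

Unweighted sum = 334 + 105 + 66 + 222 + 159 + 309 + 424 + 45 + 28 = 1692
Unweighted mean = 1692 / 9 = 188
Weighted sum = 334×7 + 105×30 + 66×54 + 222×23 + 159×24 + 309×62 + 424×4 + 45×32 + 28×23
  = 2338 + 3150 + 3564 + 5106 + 3816 + 19158 + 1696 + 1440 + 644 = 40912
Sum of weights = 259
Weighted mean = 40912 / 259 = 157.96139
Difference (weighted minus unweighted) = -30.03861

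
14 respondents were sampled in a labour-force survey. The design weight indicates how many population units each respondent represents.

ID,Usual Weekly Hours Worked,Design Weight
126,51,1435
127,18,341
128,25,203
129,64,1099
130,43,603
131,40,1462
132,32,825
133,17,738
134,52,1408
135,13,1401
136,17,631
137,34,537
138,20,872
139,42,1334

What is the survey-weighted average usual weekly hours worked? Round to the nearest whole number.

37

Weighted sum = 471971
Sum of weights = 12889
Weighted mean = 471971 / 12889 = 36.618124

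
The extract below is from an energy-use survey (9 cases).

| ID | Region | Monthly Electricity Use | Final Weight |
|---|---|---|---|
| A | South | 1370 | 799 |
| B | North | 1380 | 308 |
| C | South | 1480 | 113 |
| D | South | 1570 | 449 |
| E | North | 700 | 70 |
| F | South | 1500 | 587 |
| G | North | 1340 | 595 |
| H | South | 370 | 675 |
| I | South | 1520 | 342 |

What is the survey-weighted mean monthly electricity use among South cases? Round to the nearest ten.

South rows: A, C, D, F, H, I
Weighted sum = 1370×799 + 1480×113 + 1570×449 + 1500×587 + 370×675 + 1520×342
  = 1094630 + 167240 + 704930 + 880500 + 249750 + 519840 = 3616890
Sum of weights = 799 + 113 + 449 + 587 + 675 + 342 = 2965
Weighted mean = 3616890 / 2965 = 1219.8617

1220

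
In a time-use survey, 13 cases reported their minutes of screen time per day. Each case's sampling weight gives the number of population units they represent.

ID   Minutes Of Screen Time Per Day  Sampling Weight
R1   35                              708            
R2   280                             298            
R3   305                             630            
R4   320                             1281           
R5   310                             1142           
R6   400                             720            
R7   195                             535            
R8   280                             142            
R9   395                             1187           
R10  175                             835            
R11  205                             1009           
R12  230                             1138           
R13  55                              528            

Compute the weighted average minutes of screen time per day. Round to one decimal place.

Weighted sum = 2609010
Sum of weights = 10153
Weighted mean = 2609010 / 10153 = 256.96937

257.0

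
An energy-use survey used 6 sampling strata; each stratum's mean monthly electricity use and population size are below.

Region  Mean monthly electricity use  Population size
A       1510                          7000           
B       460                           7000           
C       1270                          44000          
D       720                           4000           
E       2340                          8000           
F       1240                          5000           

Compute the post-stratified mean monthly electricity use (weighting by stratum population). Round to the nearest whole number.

1300

Σ Nₕ·x̄ₕ = 1510×7000 + 460×7000 + 1270×44000 + 720×4000 + 2340×8000 + 1240×5000
  = 10570000 + 3220000 + 55880000 + 2880000 + 18720000 + 6200000 = 97470000
Σ Nₕ = 7000 + 7000 + 44000 + 4000 + 8000 + 5000 = 75000
Overall mean = 97470000 / 75000 = 1299.6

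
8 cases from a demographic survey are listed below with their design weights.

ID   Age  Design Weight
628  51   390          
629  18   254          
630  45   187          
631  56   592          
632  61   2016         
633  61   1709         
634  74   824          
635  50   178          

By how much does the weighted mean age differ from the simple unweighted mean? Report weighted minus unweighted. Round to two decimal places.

7.05

Unweighted sum = 416
Unweighted mean = 416 / 8 = 52
Weighted sum = 363130
Sum of weights = 390 + 254 + 187 + 592 + 2016 + 1709 + 824 + 178 = 6150
Weighted mean = 363130 / 6150 = 59.045528
Difference (weighted minus unweighted) = 7.0455285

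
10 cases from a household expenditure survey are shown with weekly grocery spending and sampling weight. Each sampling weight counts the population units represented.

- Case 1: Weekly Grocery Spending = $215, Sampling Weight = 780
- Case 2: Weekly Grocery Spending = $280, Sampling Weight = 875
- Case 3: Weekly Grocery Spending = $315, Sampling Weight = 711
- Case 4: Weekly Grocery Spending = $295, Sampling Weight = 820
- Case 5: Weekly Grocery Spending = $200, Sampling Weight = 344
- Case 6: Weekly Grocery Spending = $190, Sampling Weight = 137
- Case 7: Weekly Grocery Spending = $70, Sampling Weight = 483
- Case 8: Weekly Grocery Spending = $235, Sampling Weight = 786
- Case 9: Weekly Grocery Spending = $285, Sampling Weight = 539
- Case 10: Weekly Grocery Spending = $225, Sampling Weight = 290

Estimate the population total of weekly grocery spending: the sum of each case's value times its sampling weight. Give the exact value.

1410780

Weighted total = 215×780 + 280×875 + 315×711 + 295×820 + 200×344 + 190×137 + 70×483 + 235×786 + 285×539 + 225×290
  = 167700 + 245000 + 223965 + 241900 + 68800 + 26030 + 33810 + 184710 + 153615 + 65250 = 1410780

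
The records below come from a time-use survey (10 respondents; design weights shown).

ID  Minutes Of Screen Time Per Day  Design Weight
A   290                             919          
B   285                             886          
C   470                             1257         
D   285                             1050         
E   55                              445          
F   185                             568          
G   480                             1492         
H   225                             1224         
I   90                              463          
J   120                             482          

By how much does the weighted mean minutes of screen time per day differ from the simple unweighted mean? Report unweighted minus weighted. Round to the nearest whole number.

-51

Unweighted sum = 290 + 285 + 470 + 285 + 55 + 185 + 480 + 225 + 90 + 120 = 2485
Unweighted mean = 2485 / 10 = 248.5
Weighted sum = 290×919 + 285×886 + 470×1257 + 285×1050 + 55×445 + 185×568 + 480×1492 + 225×1224 + 90×463 + 120×482
  = 266510 + 252510 + 590790 + 299250 + 24475 + 105080 + 716160 + 275400 + 41670 + 57840 = 2629685
Sum of weights = 919 + 886 + 1257 + 1050 + 445 + 568 + 1492 + 1224 + 463 + 482 = 8786
Weighted mean = 2629685 / 8786 = 299.30401
Difference (unweighted minus weighted) = -50.804006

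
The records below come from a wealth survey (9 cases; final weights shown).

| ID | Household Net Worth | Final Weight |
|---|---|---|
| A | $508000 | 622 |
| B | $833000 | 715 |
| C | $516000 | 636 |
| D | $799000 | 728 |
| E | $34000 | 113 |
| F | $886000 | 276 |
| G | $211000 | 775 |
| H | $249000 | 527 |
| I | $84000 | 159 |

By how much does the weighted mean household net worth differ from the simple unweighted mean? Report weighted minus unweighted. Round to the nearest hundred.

64700

Unweighted sum = 4120000
Unweighted mean = 4120000 / 9 = 457777.78
Weighted sum = 2377901000
Sum of weights = 622 + 715 + 636 + 728 + 113 + 276 + 775 + 527 + 159 = 4551
Weighted mean = 2377901000 / 4551 = 522500.77
Difference (weighted minus unweighted) = 64722.991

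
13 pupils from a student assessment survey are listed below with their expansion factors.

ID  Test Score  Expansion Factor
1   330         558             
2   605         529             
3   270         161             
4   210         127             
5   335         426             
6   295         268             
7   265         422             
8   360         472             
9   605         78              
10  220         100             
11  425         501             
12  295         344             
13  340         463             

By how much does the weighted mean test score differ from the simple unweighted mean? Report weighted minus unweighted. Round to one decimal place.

13.5

Unweighted sum = 4555
Unweighted mean = 4555 / 13 = 350.38462
Weighted sum = 1618860
Sum of weights = 4449
Weighted mean = 1618860 / 4449 = 363.87053
Difference (weighted minus unweighted) = 13.485917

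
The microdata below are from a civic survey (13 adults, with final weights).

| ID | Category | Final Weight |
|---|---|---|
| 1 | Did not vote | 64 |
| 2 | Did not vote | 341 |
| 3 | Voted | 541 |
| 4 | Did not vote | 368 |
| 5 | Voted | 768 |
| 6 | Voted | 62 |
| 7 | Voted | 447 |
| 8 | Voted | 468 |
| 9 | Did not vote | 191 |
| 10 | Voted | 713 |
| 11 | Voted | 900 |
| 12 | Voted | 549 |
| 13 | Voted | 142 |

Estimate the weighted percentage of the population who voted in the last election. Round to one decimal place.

82.6

Sum of weights for 'Voted' = 541 + 768 + 62 + 447 + 468 + 713 + 900 + 549 + 142 = 4590
Total weight = 5554
Weighted proportion = 4590 / 5554 = 0.8264314 → 82.64314%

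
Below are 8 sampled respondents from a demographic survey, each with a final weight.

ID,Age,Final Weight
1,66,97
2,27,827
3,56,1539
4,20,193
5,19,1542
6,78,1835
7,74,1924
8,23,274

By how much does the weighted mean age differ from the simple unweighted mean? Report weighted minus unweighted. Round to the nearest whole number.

Unweighted sum = 66 + 27 + 56 + 20 + 19 + 78 + 74 + 23 = 363
Unweighted mean = 363 / 8 = 45.375
Weighted sum = 66×97 + 27×827 + 56×1539 + 20×193 + 19×1542 + 78×1835 + 74×1924 + 23×274
  = 439881
Sum of weights = 97 + 827 + 1539 + 193 + 1542 + 1835 + 1924 + 274 = 8231
Weighted mean = 439881 / 8231 = 53.441988
Difference (weighted minus unweighted) = 8.0669876

8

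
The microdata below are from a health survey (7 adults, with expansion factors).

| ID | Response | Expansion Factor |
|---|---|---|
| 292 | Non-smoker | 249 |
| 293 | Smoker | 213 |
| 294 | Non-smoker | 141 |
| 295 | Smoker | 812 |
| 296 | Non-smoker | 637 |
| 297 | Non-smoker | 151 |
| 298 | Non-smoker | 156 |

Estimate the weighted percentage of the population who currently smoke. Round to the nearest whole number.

Sum of weights for 'Smoker' = 213 + 812 = 1025
Total weight = 249 + 213 + 141 + 812 + 637 + 151 + 156 = 2359
Weighted proportion = 1025 / 2359 = 0.43450615 → 43.450615%

43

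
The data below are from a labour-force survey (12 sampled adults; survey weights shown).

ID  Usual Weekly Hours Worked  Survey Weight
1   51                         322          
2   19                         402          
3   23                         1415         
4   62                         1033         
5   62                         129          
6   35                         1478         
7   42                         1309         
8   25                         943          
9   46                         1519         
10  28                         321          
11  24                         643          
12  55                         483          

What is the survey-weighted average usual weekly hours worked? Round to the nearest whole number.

Weighted sum = 379791
Sum of weights = 9997
Weighted mean = 379791 / 9997 = 37.990497

38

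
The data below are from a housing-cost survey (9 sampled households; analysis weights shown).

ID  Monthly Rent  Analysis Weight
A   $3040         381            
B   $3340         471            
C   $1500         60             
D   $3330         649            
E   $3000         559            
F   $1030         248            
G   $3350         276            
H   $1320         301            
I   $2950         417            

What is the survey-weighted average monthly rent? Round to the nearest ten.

2820

Weighted sum = 3040×381 + 3340×471 + 1500×60 + 3330×649 + 3000×559 + 1030×248 + 3350×276 + 1320×301 + 2950×417
  = 1158240 + 1573140 + 90000 + 2161170 + 1677000 + 255440 + 924600 + 397320 + 1230150 = 9467060
Sum of weights = 381 + 471 + 60 + 649 + 559 + 248 + 276 + 301 + 417 = 3362
Weighted mean = 9467060 / 3362 = 2815.9012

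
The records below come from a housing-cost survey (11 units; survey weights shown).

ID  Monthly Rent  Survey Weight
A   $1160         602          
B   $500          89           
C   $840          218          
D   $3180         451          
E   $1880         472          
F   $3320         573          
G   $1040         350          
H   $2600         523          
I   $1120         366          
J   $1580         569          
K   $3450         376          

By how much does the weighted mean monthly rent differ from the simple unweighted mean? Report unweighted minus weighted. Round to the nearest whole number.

-187

Unweighted sum = 1160 + 500 + 840 + 3180 + 1880 + 3320 + 1040 + 2600 + 1120 + 1580 + 3450 = 20670
Unweighted mean = 20670 / 11 = 1879.0909
Weighted sum = 1160×602 + 500×89 + 840×218 + 3180×451 + 1880×472 + 3320×573 + 1040×350 + 2600×523 + 1120×366 + 1580×569 + 3450×376
  = 698320 + 44500 + 183120 + 1434180 + 887360 + 1902360 + 364000 + 1359800 + 409920 + 899020 + 1297200 = 9479780
Sum of weights = 602 + 89 + 218 + 451 + 472 + 573 + 350 + 523 + 366 + 569 + 376 = 4589
Weighted mean = 9479780 / 4589 = 2065.7616
Difference (unweighted minus weighted) = -186.67069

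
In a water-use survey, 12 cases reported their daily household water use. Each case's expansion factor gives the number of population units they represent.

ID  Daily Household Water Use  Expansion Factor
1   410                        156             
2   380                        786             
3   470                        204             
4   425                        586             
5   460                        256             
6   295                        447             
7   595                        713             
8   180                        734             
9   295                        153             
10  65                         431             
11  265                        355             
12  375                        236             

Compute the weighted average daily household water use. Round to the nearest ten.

350

Weighted sum = 1769275
Sum of weights = 5057
Weighted mean = 1769275 / 5057 = 349.86652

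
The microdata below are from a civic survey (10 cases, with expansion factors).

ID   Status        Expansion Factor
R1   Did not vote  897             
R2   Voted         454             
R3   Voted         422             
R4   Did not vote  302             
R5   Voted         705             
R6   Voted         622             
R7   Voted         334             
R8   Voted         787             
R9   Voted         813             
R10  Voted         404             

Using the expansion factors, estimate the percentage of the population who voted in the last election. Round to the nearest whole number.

79

Sum of weights for 'Voted' = 454 + 422 + 705 + 622 + 334 + 787 + 813 + 404 = 4541
Total weight = 897 + 454 + 422 + 302 + 705 + 622 + 334 + 787 + 813 + 404 = 5740
Weighted proportion = 4541 / 5740 = 0.79111498 → 79.111498%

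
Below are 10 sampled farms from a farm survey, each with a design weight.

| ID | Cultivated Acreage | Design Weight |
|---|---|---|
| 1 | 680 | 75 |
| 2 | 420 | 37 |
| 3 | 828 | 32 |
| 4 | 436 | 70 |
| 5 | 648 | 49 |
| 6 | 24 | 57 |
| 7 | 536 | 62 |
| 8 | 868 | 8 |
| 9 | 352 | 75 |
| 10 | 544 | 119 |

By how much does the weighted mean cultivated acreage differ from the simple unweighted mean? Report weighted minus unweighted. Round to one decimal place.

Unweighted sum = 680 + 420 + 828 + 436 + 648 + 24 + 536 + 868 + 352 + 544 = 5336
Unweighted mean = 5336 / 10 = 533.6
Weighted sum = 680×75 + 420×37 + 828×32 + 436×70 + 648×49 + 24×57 + 536×62 + 868×8 + 352×75 + 544×119
  = 51000 + 15540 + 26496 + 30520 + 31752 + 1368 + 33232 + 6944 + 26400 + 64736 = 287988
Sum of weights = 75 + 37 + 32 + 70 + 49 + 57 + 62 + 8 + 75 + 119 = 584
Weighted mean = 287988 / 584 = 493.13014
Difference (weighted minus unweighted) = -40.469863

-40.5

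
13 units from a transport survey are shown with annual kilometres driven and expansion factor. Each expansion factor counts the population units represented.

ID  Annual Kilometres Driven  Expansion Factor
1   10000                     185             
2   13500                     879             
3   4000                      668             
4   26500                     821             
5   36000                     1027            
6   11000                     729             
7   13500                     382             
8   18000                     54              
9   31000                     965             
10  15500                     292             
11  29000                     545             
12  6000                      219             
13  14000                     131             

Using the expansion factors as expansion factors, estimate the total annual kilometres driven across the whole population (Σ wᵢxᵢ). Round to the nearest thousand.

142659000

Weighted total = 142659000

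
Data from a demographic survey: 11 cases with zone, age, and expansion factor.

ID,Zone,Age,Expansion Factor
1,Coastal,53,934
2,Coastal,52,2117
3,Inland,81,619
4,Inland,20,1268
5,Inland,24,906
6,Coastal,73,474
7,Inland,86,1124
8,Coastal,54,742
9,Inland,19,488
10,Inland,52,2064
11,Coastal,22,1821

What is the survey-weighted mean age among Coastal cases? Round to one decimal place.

Coastal rows: 1, 2, 6, 8, 11
Weighted sum = 53×934 + 52×2117 + 73×474 + 54×742 + 22×1821
  = 274318
Sum of weights = 6088
Weighted mean = 274318 / 6088 = 45.058804

45.1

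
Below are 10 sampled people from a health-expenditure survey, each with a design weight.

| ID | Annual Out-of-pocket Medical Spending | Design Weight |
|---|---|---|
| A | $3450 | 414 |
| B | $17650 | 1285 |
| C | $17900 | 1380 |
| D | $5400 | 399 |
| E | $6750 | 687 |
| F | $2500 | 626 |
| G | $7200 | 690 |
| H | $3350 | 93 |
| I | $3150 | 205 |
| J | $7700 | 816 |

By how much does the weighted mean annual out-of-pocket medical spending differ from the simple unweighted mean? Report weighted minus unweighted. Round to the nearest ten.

Unweighted sum = 75050
Unweighted mean = 75050 / 10 = 7505
Weighted sum = 3450×414 + 17650×1285 + 17900×1380 + 5400×399 + 6750×687 + 2500×626 + 7200×690 + 3350×93 + 3150×205 + 7700×816
  = 69375900
Sum of weights = 414 + 1285 + 1380 + 399 + 687 + 626 + 690 + 93 + 205 + 816 = 6595
Weighted mean = 69375900 / 6595 = 10519.469
Difference (weighted minus unweighted) = 3014.4693

3010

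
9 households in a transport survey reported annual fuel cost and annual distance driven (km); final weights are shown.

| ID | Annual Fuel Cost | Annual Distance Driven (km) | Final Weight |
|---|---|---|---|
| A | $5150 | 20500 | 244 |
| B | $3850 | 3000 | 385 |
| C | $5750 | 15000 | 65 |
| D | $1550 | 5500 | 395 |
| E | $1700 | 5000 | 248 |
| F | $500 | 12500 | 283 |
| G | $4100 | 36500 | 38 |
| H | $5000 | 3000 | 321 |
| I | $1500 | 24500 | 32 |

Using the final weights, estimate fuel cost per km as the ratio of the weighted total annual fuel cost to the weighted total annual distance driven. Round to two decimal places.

0.35

Σ wᵢ·y = 5150×244 + 3850×385 + 5750×65 + 1550×395 + 1700×248 + 500×283 + 4100×38 + 5000×321 + 1500×32
  = 6096750
Σ wᵢ·x = 20500×244 + 3000×385 + 15000×65 + 5500×395 + 5000×248 + 12500×283 + 36500×38 + 3000×321 + 24500×32
  = 5002000 + 1155000 + 975000 + 2172500 + 1240000 + 3537500 + 1387000 + 963000 + 784000 = 17216000
Ratio = 6096750 / 17216000 = 0.35413278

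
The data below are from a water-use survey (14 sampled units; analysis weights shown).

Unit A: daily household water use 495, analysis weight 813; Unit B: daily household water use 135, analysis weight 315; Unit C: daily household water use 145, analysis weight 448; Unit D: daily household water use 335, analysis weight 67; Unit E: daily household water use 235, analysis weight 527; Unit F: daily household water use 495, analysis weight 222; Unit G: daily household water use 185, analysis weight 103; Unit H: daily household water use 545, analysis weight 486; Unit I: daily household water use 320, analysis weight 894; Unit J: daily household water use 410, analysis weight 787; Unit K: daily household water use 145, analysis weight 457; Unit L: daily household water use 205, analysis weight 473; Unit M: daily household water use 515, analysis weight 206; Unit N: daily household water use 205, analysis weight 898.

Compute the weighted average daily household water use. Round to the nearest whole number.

315

Weighted sum = 2112185
Sum of weights = 6696
Weighted mean = 2112185 / 6696 = 315.43981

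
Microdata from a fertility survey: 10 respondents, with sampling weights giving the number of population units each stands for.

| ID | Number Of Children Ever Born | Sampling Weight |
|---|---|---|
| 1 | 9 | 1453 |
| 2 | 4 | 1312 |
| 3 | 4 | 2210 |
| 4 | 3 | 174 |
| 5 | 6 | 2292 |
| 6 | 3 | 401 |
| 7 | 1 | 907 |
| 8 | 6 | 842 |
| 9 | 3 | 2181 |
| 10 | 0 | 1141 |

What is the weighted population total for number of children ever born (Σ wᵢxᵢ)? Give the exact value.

55144

Weighted total = 9×1453 + 4×1312 + 4×2210 + 3×174 + 6×2292 + 3×401 + 1×907 + 6×842 + 3×2181 + 0×1141
  = 55144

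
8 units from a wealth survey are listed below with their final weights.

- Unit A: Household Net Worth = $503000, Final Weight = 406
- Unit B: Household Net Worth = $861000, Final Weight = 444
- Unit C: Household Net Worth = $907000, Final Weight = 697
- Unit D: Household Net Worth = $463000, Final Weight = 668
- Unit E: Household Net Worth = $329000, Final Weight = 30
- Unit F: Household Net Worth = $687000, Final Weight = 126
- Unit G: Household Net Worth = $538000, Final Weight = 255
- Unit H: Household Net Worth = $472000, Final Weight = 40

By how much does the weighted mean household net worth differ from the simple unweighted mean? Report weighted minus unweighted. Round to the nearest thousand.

73000

Unweighted sum = 503000 + 861000 + 907000 + 463000 + 329000 + 687000 + 538000 + 472000 = 4760000
Unweighted mean = 4760000 / 8 = 595000
Weighted sum = 503000×406 + 861000×444 + 907000×697 + 463000×668 + 329000×30 + 687000×126 + 538000×255 + 472000×40
  = 204218000 + 382284000 + 632179000 + 309284000 + 9870000 + 86562000 + 137190000 + 18880000 = 1780467000
Sum of weights = 406 + 444 + 697 + 668 + 30 + 126 + 255 + 40 = 2666
Weighted mean = 1780467000 / 2666 = 667842.09
Difference (weighted minus unweighted) = 72842.086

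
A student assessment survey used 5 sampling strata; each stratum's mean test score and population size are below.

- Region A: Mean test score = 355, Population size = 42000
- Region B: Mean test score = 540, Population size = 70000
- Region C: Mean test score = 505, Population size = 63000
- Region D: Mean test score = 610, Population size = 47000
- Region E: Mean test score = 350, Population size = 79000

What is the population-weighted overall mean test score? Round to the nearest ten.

470

Σ Nₕ·x̄ₕ = 355×42000 + 540×70000 + 505×63000 + 610×47000 + 350×79000
  = 14910000 + 37800000 + 31815000 + 28670000 + 27650000 = 140845000
Σ Nₕ = 42000 + 70000 + 63000 + 47000 + 79000 = 301000
Overall mean = 140845000 / 301000 = 467.92359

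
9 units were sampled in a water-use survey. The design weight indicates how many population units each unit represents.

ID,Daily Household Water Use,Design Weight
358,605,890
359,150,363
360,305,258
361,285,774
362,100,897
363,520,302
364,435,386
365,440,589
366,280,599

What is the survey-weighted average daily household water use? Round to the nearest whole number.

343

Weighted sum = 605×890 + 150×363 + 305×258 + 285×774 + 100×897 + 520×302 + 435×386 + 440×589 + 280×599
  = 538450 + 54450 + 78690 + 220590 + 89700 + 157040 + 167910 + 259160 + 167720 = 1733710
Sum of weights = 5058
Weighted mean = 1733710 / 5058 = 342.76592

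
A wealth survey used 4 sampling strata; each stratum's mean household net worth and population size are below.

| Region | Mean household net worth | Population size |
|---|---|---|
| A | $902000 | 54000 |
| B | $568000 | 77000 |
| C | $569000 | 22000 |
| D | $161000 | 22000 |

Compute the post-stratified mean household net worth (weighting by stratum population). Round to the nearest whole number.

Σ Nₕ·x̄ₕ = 902000×54000 + 568000×77000 + 569000×22000 + 161000×22000
  = 108504000000
Σ Nₕ = 54000 + 77000 + 22000 + 22000 = 175000
Overall mean = 108504000000 / 175000 = 620022.86

620023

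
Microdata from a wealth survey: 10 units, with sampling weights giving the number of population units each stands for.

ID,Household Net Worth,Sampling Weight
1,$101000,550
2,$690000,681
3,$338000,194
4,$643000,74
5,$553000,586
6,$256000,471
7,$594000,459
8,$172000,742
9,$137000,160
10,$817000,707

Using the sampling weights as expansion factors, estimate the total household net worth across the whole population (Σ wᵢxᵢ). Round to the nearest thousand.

Weighted total = 2083037000

2083037000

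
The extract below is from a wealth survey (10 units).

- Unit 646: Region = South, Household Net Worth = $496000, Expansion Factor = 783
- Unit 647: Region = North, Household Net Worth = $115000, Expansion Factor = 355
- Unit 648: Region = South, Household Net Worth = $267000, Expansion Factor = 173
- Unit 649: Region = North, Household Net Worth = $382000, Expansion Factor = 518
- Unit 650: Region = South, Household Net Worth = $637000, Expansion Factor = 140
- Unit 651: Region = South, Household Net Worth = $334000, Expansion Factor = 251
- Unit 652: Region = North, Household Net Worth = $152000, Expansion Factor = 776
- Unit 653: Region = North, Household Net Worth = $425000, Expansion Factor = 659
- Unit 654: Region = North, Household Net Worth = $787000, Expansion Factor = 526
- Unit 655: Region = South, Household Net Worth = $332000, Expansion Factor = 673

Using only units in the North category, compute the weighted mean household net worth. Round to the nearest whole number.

North rows: 647, 649, 652, 653, 654
Weighted sum = 115000×355 + 382000×518 + 152000×776 + 425000×659 + 787000×526
  = 40825000 + 197876000 + 117952000 + 280075000 + 413962000 = 1050690000
Sum of weights = 2834
Weighted mean = 1050690000 / 2834 = 370744.53

370745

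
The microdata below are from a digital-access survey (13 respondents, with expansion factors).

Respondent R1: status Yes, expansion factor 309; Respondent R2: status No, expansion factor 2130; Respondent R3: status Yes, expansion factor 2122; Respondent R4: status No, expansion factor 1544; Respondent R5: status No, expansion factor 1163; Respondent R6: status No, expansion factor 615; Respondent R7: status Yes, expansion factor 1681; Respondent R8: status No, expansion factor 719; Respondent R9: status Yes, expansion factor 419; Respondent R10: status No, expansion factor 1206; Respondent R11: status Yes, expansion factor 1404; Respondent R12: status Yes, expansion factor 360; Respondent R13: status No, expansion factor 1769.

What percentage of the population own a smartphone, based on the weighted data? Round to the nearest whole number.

41

Sum of weights for 'Yes' = 309 + 2122 + 1681 + 419 + 1404 + 360 = 6295
Total weight = 15441
Weighted proportion = 6295 / 15441 = 0.40768085 → 40.768085%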